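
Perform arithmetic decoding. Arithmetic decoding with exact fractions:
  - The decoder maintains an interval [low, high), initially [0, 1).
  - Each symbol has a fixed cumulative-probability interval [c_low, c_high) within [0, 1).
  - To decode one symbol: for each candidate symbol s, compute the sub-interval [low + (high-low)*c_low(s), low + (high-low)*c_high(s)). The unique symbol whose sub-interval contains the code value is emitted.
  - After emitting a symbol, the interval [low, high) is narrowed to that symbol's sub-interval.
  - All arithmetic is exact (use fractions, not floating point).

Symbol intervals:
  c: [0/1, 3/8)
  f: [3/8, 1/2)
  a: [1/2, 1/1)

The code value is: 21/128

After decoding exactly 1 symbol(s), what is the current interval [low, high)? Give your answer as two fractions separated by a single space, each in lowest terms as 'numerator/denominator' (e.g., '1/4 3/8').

Answer: 0/1 3/8

Derivation:
Step 1: interval [0/1, 1/1), width = 1/1 - 0/1 = 1/1
  'c': [0/1 + 1/1*0/1, 0/1 + 1/1*3/8) = [0/1, 3/8) <- contains code 21/128
  'f': [0/1 + 1/1*3/8, 0/1 + 1/1*1/2) = [3/8, 1/2)
  'a': [0/1 + 1/1*1/2, 0/1 + 1/1*1/1) = [1/2, 1/1)
  emit 'c', narrow to [0/1, 3/8)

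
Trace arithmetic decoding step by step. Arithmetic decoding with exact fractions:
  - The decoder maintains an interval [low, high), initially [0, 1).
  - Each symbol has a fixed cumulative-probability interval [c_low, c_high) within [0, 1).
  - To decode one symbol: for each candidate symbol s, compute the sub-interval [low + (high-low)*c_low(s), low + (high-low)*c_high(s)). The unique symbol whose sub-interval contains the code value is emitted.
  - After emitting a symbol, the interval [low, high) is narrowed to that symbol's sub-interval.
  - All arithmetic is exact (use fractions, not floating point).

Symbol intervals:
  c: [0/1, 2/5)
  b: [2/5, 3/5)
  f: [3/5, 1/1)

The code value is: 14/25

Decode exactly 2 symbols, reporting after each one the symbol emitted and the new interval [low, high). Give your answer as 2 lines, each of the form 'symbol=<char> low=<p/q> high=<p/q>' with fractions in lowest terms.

Step 1: interval [0/1, 1/1), width = 1/1 - 0/1 = 1/1
  'c': [0/1 + 1/1*0/1, 0/1 + 1/1*2/5) = [0/1, 2/5)
  'b': [0/1 + 1/1*2/5, 0/1 + 1/1*3/5) = [2/5, 3/5) <- contains code 14/25
  'f': [0/1 + 1/1*3/5, 0/1 + 1/1*1/1) = [3/5, 1/1)
  emit 'b', narrow to [2/5, 3/5)
Step 2: interval [2/5, 3/5), width = 3/5 - 2/5 = 1/5
  'c': [2/5 + 1/5*0/1, 2/5 + 1/5*2/5) = [2/5, 12/25)
  'b': [2/5 + 1/5*2/5, 2/5 + 1/5*3/5) = [12/25, 13/25)
  'f': [2/5 + 1/5*3/5, 2/5 + 1/5*1/1) = [13/25, 3/5) <- contains code 14/25
  emit 'f', narrow to [13/25, 3/5)

Answer: symbol=b low=2/5 high=3/5
symbol=f low=13/25 high=3/5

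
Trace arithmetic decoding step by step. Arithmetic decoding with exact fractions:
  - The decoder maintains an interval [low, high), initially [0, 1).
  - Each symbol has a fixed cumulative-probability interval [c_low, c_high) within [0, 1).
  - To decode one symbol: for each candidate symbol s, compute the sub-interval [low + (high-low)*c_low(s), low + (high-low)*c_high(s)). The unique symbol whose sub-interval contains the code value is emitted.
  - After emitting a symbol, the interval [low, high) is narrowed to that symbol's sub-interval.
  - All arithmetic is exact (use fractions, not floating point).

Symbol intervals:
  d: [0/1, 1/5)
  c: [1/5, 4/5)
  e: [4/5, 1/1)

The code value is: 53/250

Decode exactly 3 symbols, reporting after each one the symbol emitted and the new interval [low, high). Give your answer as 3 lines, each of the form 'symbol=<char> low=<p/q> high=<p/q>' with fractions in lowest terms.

Step 1: interval [0/1, 1/1), width = 1/1 - 0/1 = 1/1
  'd': [0/1 + 1/1*0/1, 0/1 + 1/1*1/5) = [0/1, 1/5)
  'c': [0/1 + 1/1*1/5, 0/1 + 1/1*4/5) = [1/5, 4/5) <- contains code 53/250
  'e': [0/1 + 1/1*4/5, 0/1 + 1/1*1/1) = [4/5, 1/1)
  emit 'c', narrow to [1/5, 4/5)
Step 2: interval [1/5, 4/5), width = 4/5 - 1/5 = 3/5
  'd': [1/5 + 3/5*0/1, 1/5 + 3/5*1/5) = [1/5, 8/25) <- contains code 53/250
  'c': [1/5 + 3/5*1/5, 1/5 + 3/5*4/5) = [8/25, 17/25)
  'e': [1/5 + 3/5*4/5, 1/5 + 3/5*1/1) = [17/25, 4/5)
  emit 'd', narrow to [1/5, 8/25)
Step 3: interval [1/5, 8/25), width = 8/25 - 1/5 = 3/25
  'd': [1/5 + 3/25*0/1, 1/5 + 3/25*1/5) = [1/5, 28/125) <- contains code 53/250
  'c': [1/5 + 3/25*1/5, 1/5 + 3/25*4/5) = [28/125, 37/125)
  'e': [1/5 + 3/25*4/5, 1/5 + 3/25*1/1) = [37/125, 8/25)
  emit 'd', narrow to [1/5, 28/125)

Answer: symbol=c low=1/5 high=4/5
symbol=d low=1/5 high=8/25
symbol=d low=1/5 high=28/125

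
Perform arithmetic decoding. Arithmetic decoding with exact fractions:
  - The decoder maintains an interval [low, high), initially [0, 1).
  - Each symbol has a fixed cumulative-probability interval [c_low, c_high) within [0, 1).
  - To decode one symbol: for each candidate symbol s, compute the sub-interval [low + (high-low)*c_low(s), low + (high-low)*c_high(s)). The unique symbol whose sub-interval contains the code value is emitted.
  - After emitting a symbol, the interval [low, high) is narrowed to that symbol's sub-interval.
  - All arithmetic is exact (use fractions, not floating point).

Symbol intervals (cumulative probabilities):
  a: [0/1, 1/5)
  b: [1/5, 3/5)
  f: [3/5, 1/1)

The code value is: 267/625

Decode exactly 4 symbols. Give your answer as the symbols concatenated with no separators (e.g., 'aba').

Step 1: interval [0/1, 1/1), width = 1/1 - 0/1 = 1/1
  'a': [0/1 + 1/1*0/1, 0/1 + 1/1*1/5) = [0/1, 1/5)
  'b': [0/1 + 1/1*1/5, 0/1 + 1/1*3/5) = [1/5, 3/5) <- contains code 267/625
  'f': [0/1 + 1/1*3/5, 0/1 + 1/1*1/1) = [3/5, 1/1)
  emit 'b', narrow to [1/5, 3/5)
Step 2: interval [1/5, 3/5), width = 3/5 - 1/5 = 2/5
  'a': [1/5 + 2/5*0/1, 1/5 + 2/5*1/5) = [1/5, 7/25)
  'b': [1/5 + 2/5*1/5, 1/5 + 2/5*3/5) = [7/25, 11/25) <- contains code 267/625
  'f': [1/5 + 2/5*3/5, 1/5 + 2/5*1/1) = [11/25, 3/5)
  emit 'b', narrow to [7/25, 11/25)
Step 3: interval [7/25, 11/25), width = 11/25 - 7/25 = 4/25
  'a': [7/25 + 4/25*0/1, 7/25 + 4/25*1/5) = [7/25, 39/125)
  'b': [7/25 + 4/25*1/5, 7/25 + 4/25*3/5) = [39/125, 47/125)
  'f': [7/25 + 4/25*3/5, 7/25 + 4/25*1/1) = [47/125, 11/25) <- contains code 267/625
  emit 'f', narrow to [47/125, 11/25)
Step 4: interval [47/125, 11/25), width = 11/25 - 47/125 = 8/125
  'a': [47/125 + 8/125*0/1, 47/125 + 8/125*1/5) = [47/125, 243/625)
  'b': [47/125 + 8/125*1/5, 47/125 + 8/125*3/5) = [243/625, 259/625)
  'f': [47/125 + 8/125*3/5, 47/125 + 8/125*1/1) = [259/625, 11/25) <- contains code 267/625
  emit 'f', narrow to [259/625, 11/25)

Answer: bbff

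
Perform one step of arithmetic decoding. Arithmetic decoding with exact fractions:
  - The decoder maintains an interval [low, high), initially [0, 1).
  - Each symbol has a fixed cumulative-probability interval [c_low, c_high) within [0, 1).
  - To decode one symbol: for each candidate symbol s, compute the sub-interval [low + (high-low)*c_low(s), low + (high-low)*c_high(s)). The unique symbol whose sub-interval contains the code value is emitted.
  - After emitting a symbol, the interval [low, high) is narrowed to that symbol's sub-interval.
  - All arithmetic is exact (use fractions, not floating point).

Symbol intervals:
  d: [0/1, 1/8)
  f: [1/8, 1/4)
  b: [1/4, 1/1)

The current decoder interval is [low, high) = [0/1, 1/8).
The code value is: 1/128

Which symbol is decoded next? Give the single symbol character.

Answer: d

Derivation:
Interval width = high − low = 1/8 − 0/1 = 1/8
Scaled code = (code − low) / width = (1/128 − 0/1) / 1/8 = 1/16
  d: [0/1, 1/8) ← scaled code falls here ✓
  f: [1/8, 1/4) 
  b: [1/4, 1/1) 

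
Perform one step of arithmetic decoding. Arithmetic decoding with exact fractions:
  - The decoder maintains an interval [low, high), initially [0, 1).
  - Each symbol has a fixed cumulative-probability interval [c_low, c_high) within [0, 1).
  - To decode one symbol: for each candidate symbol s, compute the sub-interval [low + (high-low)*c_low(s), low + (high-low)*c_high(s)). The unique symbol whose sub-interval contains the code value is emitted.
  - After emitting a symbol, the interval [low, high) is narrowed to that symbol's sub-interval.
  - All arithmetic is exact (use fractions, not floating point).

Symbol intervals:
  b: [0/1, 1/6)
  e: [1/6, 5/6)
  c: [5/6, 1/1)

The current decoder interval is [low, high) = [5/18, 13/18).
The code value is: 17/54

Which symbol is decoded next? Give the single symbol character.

Answer: b

Derivation:
Interval width = high − low = 13/18 − 5/18 = 4/9
Scaled code = (code − low) / width = (17/54 − 5/18) / 4/9 = 1/12
  b: [0/1, 1/6) ← scaled code falls here ✓
  e: [1/6, 5/6) 
  c: [5/6, 1/1) 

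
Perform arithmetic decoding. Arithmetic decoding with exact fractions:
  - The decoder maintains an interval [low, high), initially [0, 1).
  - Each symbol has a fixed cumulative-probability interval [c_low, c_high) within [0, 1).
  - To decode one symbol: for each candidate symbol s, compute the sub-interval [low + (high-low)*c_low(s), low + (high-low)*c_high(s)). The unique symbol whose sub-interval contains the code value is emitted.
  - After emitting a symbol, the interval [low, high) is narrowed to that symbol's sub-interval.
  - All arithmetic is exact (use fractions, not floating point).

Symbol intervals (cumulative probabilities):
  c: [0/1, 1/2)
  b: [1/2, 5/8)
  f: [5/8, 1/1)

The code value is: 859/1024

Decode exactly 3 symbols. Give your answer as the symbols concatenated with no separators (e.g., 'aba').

Answer: fbb

Derivation:
Step 1: interval [0/1, 1/1), width = 1/1 - 0/1 = 1/1
  'c': [0/1 + 1/1*0/1, 0/1 + 1/1*1/2) = [0/1, 1/2)
  'b': [0/1 + 1/1*1/2, 0/1 + 1/1*5/8) = [1/2, 5/8)
  'f': [0/1 + 1/1*5/8, 0/1 + 1/1*1/1) = [5/8, 1/1) <- contains code 859/1024
  emit 'f', narrow to [5/8, 1/1)
Step 2: interval [5/8, 1/1), width = 1/1 - 5/8 = 3/8
  'c': [5/8 + 3/8*0/1, 5/8 + 3/8*1/2) = [5/8, 13/16)
  'b': [5/8 + 3/8*1/2, 5/8 + 3/8*5/8) = [13/16, 55/64) <- contains code 859/1024
  'f': [5/8 + 3/8*5/8, 5/8 + 3/8*1/1) = [55/64, 1/1)
  emit 'b', narrow to [13/16, 55/64)
Step 3: interval [13/16, 55/64), width = 55/64 - 13/16 = 3/64
  'c': [13/16 + 3/64*0/1, 13/16 + 3/64*1/2) = [13/16, 107/128)
  'b': [13/16 + 3/64*1/2, 13/16 + 3/64*5/8) = [107/128, 431/512) <- contains code 859/1024
  'f': [13/16 + 3/64*5/8, 13/16 + 3/64*1/1) = [431/512, 55/64)
  emit 'b', narrow to [107/128, 431/512)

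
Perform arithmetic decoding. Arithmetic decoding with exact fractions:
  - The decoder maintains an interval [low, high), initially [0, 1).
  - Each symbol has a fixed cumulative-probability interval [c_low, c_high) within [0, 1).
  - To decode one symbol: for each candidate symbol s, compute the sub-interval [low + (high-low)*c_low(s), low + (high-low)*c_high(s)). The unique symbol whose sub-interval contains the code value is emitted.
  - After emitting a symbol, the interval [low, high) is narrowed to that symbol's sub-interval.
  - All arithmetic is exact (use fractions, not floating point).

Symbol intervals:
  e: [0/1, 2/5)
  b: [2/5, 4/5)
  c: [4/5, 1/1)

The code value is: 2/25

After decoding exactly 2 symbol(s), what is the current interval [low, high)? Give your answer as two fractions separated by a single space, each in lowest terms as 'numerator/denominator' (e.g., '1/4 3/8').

Step 1: interval [0/1, 1/1), width = 1/1 - 0/1 = 1/1
  'e': [0/1 + 1/1*0/1, 0/1 + 1/1*2/5) = [0/1, 2/5) <- contains code 2/25
  'b': [0/1 + 1/1*2/5, 0/1 + 1/1*4/5) = [2/5, 4/5)
  'c': [0/1 + 1/1*4/5, 0/1 + 1/1*1/1) = [4/5, 1/1)
  emit 'e', narrow to [0/1, 2/5)
Step 2: interval [0/1, 2/5), width = 2/5 - 0/1 = 2/5
  'e': [0/1 + 2/5*0/1, 0/1 + 2/5*2/5) = [0/1, 4/25) <- contains code 2/25
  'b': [0/1 + 2/5*2/5, 0/1 + 2/5*4/5) = [4/25, 8/25)
  'c': [0/1 + 2/5*4/5, 0/1 + 2/5*1/1) = [8/25, 2/5)
  emit 'e', narrow to [0/1, 4/25)

Answer: 0/1 4/25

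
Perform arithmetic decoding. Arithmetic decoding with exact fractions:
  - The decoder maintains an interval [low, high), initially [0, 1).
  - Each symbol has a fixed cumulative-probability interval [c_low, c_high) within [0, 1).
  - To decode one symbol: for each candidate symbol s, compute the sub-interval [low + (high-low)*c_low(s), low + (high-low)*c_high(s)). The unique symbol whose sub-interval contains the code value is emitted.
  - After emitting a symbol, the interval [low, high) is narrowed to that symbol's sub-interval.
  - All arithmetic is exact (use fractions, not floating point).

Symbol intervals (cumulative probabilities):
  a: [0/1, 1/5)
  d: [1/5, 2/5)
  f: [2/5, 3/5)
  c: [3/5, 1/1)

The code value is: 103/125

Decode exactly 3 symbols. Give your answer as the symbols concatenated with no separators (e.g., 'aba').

Step 1: interval [0/1, 1/1), width = 1/1 - 0/1 = 1/1
  'a': [0/1 + 1/1*0/1, 0/1 + 1/1*1/5) = [0/1, 1/5)
  'd': [0/1 + 1/1*1/5, 0/1 + 1/1*2/5) = [1/5, 2/5)
  'f': [0/1 + 1/1*2/5, 0/1 + 1/1*3/5) = [2/5, 3/5)
  'c': [0/1 + 1/1*3/5, 0/1 + 1/1*1/1) = [3/5, 1/1) <- contains code 103/125
  emit 'c', narrow to [3/5, 1/1)
Step 2: interval [3/5, 1/1), width = 1/1 - 3/5 = 2/5
  'a': [3/5 + 2/5*0/1, 3/5 + 2/5*1/5) = [3/5, 17/25)
  'd': [3/5 + 2/5*1/5, 3/5 + 2/5*2/5) = [17/25, 19/25)
  'f': [3/5 + 2/5*2/5, 3/5 + 2/5*3/5) = [19/25, 21/25) <- contains code 103/125
  'c': [3/5 + 2/5*3/5, 3/5 + 2/5*1/1) = [21/25, 1/1)
  emit 'f', narrow to [19/25, 21/25)
Step 3: interval [19/25, 21/25), width = 21/25 - 19/25 = 2/25
  'a': [19/25 + 2/25*0/1, 19/25 + 2/25*1/5) = [19/25, 97/125)
  'd': [19/25 + 2/25*1/5, 19/25 + 2/25*2/5) = [97/125, 99/125)
  'f': [19/25 + 2/25*2/5, 19/25 + 2/25*3/5) = [99/125, 101/125)
  'c': [19/25 + 2/25*3/5, 19/25 + 2/25*1/1) = [101/125, 21/25) <- contains code 103/125
  emit 'c', narrow to [101/125, 21/25)

Answer: cfc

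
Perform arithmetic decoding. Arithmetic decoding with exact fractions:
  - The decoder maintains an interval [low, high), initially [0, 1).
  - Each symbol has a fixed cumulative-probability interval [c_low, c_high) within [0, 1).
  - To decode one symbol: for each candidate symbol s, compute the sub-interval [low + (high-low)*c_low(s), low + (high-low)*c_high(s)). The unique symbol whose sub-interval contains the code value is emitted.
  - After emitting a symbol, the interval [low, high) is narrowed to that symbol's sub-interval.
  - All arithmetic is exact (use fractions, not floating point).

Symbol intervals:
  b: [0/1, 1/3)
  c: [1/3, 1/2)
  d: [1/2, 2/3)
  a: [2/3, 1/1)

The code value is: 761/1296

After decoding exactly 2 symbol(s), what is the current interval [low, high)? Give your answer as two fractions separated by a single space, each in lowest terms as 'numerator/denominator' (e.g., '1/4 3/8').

Answer: 7/12 11/18

Derivation:
Step 1: interval [0/1, 1/1), width = 1/1 - 0/1 = 1/1
  'b': [0/1 + 1/1*0/1, 0/1 + 1/1*1/3) = [0/1, 1/3)
  'c': [0/1 + 1/1*1/3, 0/1 + 1/1*1/2) = [1/3, 1/2)
  'd': [0/1 + 1/1*1/2, 0/1 + 1/1*2/3) = [1/2, 2/3) <- contains code 761/1296
  'a': [0/1 + 1/1*2/3, 0/1 + 1/1*1/1) = [2/3, 1/1)
  emit 'd', narrow to [1/2, 2/3)
Step 2: interval [1/2, 2/3), width = 2/3 - 1/2 = 1/6
  'b': [1/2 + 1/6*0/1, 1/2 + 1/6*1/3) = [1/2, 5/9)
  'c': [1/2 + 1/6*1/3, 1/2 + 1/6*1/2) = [5/9, 7/12)
  'd': [1/2 + 1/6*1/2, 1/2 + 1/6*2/3) = [7/12, 11/18) <- contains code 761/1296
  'a': [1/2 + 1/6*2/3, 1/2 + 1/6*1/1) = [11/18, 2/3)
  emit 'd', narrow to [7/12, 11/18)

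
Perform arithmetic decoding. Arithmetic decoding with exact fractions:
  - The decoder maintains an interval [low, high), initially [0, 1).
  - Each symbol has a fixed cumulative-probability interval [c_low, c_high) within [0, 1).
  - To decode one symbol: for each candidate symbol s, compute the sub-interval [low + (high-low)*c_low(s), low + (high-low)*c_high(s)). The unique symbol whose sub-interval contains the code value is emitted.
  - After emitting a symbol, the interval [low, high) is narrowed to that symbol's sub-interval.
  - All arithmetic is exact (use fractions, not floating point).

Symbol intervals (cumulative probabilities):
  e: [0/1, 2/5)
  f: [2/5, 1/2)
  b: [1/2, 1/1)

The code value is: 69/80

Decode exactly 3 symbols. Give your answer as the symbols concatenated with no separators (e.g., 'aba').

Answer: bbf

Derivation:
Step 1: interval [0/1, 1/1), width = 1/1 - 0/1 = 1/1
  'e': [0/1 + 1/1*0/1, 0/1 + 1/1*2/5) = [0/1, 2/5)
  'f': [0/1 + 1/1*2/5, 0/1 + 1/1*1/2) = [2/5, 1/2)
  'b': [0/1 + 1/1*1/2, 0/1 + 1/1*1/1) = [1/2, 1/1) <- contains code 69/80
  emit 'b', narrow to [1/2, 1/1)
Step 2: interval [1/2, 1/1), width = 1/1 - 1/2 = 1/2
  'e': [1/2 + 1/2*0/1, 1/2 + 1/2*2/5) = [1/2, 7/10)
  'f': [1/2 + 1/2*2/5, 1/2 + 1/2*1/2) = [7/10, 3/4)
  'b': [1/2 + 1/2*1/2, 1/2 + 1/2*1/1) = [3/4, 1/1) <- contains code 69/80
  emit 'b', narrow to [3/4, 1/1)
Step 3: interval [3/4, 1/1), width = 1/1 - 3/4 = 1/4
  'e': [3/4 + 1/4*0/1, 3/4 + 1/4*2/5) = [3/4, 17/20)
  'f': [3/4 + 1/4*2/5, 3/4 + 1/4*1/2) = [17/20, 7/8) <- contains code 69/80
  'b': [3/4 + 1/4*1/2, 3/4 + 1/4*1/1) = [7/8, 1/1)
  emit 'f', narrow to [17/20, 7/8)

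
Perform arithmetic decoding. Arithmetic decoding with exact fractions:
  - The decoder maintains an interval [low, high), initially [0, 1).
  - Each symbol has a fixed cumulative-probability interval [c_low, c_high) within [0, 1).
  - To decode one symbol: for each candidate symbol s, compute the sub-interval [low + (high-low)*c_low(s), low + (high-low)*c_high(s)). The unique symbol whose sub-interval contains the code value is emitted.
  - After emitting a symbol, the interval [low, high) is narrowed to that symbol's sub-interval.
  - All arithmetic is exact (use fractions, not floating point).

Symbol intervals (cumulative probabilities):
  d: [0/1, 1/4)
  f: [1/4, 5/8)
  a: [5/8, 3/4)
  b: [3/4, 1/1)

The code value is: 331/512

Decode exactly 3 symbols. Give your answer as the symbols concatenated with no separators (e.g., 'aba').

Answer: ada

Derivation:
Step 1: interval [0/1, 1/1), width = 1/1 - 0/1 = 1/1
  'd': [0/1 + 1/1*0/1, 0/1 + 1/1*1/4) = [0/1, 1/4)
  'f': [0/1 + 1/1*1/4, 0/1 + 1/1*5/8) = [1/4, 5/8)
  'a': [0/1 + 1/1*5/8, 0/1 + 1/1*3/4) = [5/8, 3/4) <- contains code 331/512
  'b': [0/1 + 1/1*3/4, 0/1 + 1/1*1/1) = [3/4, 1/1)
  emit 'a', narrow to [5/8, 3/4)
Step 2: interval [5/8, 3/4), width = 3/4 - 5/8 = 1/8
  'd': [5/8 + 1/8*0/1, 5/8 + 1/8*1/4) = [5/8, 21/32) <- contains code 331/512
  'f': [5/8 + 1/8*1/4, 5/8 + 1/8*5/8) = [21/32, 45/64)
  'a': [5/8 + 1/8*5/8, 5/8 + 1/8*3/4) = [45/64, 23/32)
  'b': [5/8 + 1/8*3/4, 5/8 + 1/8*1/1) = [23/32, 3/4)
  emit 'd', narrow to [5/8, 21/32)
Step 3: interval [5/8, 21/32), width = 21/32 - 5/8 = 1/32
  'd': [5/8 + 1/32*0/1, 5/8 + 1/32*1/4) = [5/8, 81/128)
  'f': [5/8 + 1/32*1/4, 5/8 + 1/32*5/8) = [81/128, 165/256)
  'a': [5/8 + 1/32*5/8, 5/8 + 1/32*3/4) = [165/256, 83/128) <- contains code 331/512
  'b': [5/8 + 1/32*3/4, 5/8 + 1/32*1/1) = [83/128, 21/32)
  emit 'a', narrow to [165/256, 83/128)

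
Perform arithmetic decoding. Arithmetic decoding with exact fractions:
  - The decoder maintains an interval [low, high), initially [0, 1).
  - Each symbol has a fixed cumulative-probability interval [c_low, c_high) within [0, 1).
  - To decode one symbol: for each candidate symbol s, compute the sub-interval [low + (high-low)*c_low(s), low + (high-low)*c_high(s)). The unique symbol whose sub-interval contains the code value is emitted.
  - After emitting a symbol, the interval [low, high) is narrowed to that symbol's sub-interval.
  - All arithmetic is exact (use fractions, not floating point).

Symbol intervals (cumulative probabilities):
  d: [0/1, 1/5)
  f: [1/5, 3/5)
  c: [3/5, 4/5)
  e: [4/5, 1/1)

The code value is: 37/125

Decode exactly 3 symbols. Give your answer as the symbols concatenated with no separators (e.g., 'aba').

Step 1: interval [0/1, 1/1), width = 1/1 - 0/1 = 1/1
  'd': [0/1 + 1/1*0/1, 0/1 + 1/1*1/5) = [0/1, 1/5)
  'f': [0/1 + 1/1*1/5, 0/1 + 1/1*3/5) = [1/5, 3/5) <- contains code 37/125
  'c': [0/1 + 1/1*3/5, 0/1 + 1/1*4/5) = [3/5, 4/5)
  'e': [0/1 + 1/1*4/5, 0/1 + 1/1*1/1) = [4/5, 1/1)
  emit 'f', narrow to [1/5, 3/5)
Step 2: interval [1/5, 3/5), width = 3/5 - 1/5 = 2/5
  'd': [1/5 + 2/5*0/1, 1/5 + 2/5*1/5) = [1/5, 7/25)
  'f': [1/5 + 2/5*1/5, 1/5 + 2/5*3/5) = [7/25, 11/25) <- contains code 37/125
  'c': [1/5 + 2/5*3/5, 1/5 + 2/5*4/5) = [11/25, 13/25)
  'e': [1/5 + 2/5*4/5, 1/5 + 2/5*1/1) = [13/25, 3/5)
  emit 'f', narrow to [7/25, 11/25)
Step 3: interval [7/25, 11/25), width = 11/25 - 7/25 = 4/25
  'd': [7/25 + 4/25*0/1, 7/25 + 4/25*1/5) = [7/25, 39/125) <- contains code 37/125
  'f': [7/25 + 4/25*1/5, 7/25 + 4/25*3/5) = [39/125, 47/125)
  'c': [7/25 + 4/25*3/5, 7/25 + 4/25*4/5) = [47/125, 51/125)
  'e': [7/25 + 4/25*4/5, 7/25 + 4/25*1/1) = [51/125, 11/25)
  emit 'd', narrow to [7/25, 39/125)

Answer: ffd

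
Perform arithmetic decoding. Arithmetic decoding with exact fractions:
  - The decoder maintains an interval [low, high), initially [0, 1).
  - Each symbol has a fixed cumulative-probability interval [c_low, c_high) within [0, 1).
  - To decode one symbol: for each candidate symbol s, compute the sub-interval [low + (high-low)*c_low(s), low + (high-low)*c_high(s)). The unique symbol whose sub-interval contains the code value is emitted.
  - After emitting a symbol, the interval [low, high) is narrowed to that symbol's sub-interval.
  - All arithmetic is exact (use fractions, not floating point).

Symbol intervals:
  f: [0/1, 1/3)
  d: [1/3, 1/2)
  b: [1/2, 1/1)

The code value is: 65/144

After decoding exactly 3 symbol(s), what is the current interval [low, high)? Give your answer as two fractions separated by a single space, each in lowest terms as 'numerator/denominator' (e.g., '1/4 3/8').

Answer: 4/9 11/24

Derivation:
Step 1: interval [0/1, 1/1), width = 1/1 - 0/1 = 1/1
  'f': [0/1 + 1/1*0/1, 0/1 + 1/1*1/3) = [0/1, 1/3)
  'd': [0/1 + 1/1*1/3, 0/1 + 1/1*1/2) = [1/3, 1/2) <- contains code 65/144
  'b': [0/1 + 1/1*1/2, 0/1 + 1/1*1/1) = [1/2, 1/1)
  emit 'd', narrow to [1/3, 1/2)
Step 2: interval [1/3, 1/2), width = 1/2 - 1/3 = 1/6
  'f': [1/3 + 1/6*0/1, 1/3 + 1/6*1/3) = [1/3, 7/18)
  'd': [1/3 + 1/6*1/3, 1/3 + 1/6*1/2) = [7/18, 5/12)
  'b': [1/3 + 1/6*1/2, 1/3 + 1/6*1/1) = [5/12, 1/2) <- contains code 65/144
  emit 'b', narrow to [5/12, 1/2)
Step 3: interval [5/12, 1/2), width = 1/2 - 5/12 = 1/12
  'f': [5/12 + 1/12*0/1, 5/12 + 1/12*1/3) = [5/12, 4/9)
  'd': [5/12 + 1/12*1/3, 5/12 + 1/12*1/2) = [4/9, 11/24) <- contains code 65/144
  'b': [5/12 + 1/12*1/2, 5/12 + 1/12*1/1) = [11/24, 1/2)
  emit 'd', narrow to [4/9, 11/24)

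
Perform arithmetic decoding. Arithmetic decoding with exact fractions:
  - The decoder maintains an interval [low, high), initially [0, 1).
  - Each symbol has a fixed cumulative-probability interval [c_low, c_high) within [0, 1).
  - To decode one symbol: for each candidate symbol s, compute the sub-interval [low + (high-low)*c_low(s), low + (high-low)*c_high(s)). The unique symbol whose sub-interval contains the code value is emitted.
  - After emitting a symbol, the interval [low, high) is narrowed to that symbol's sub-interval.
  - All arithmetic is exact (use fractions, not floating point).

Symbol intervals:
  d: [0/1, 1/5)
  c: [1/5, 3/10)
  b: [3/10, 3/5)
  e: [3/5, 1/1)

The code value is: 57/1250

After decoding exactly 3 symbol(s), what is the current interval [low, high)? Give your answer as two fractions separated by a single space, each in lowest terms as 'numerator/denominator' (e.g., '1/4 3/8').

Step 1: interval [0/1, 1/1), width = 1/1 - 0/1 = 1/1
  'd': [0/1 + 1/1*0/1, 0/1 + 1/1*1/5) = [0/1, 1/5) <- contains code 57/1250
  'c': [0/1 + 1/1*1/5, 0/1 + 1/1*3/10) = [1/5, 3/10)
  'b': [0/1 + 1/1*3/10, 0/1 + 1/1*3/5) = [3/10, 3/5)
  'e': [0/1 + 1/1*3/5, 0/1 + 1/1*1/1) = [3/5, 1/1)
  emit 'd', narrow to [0/1, 1/5)
Step 2: interval [0/1, 1/5), width = 1/5 - 0/1 = 1/5
  'd': [0/1 + 1/5*0/1, 0/1 + 1/5*1/5) = [0/1, 1/25)
  'c': [0/1 + 1/5*1/5, 0/1 + 1/5*3/10) = [1/25, 3/50) <- contains code 57/1250
  'b': [0/1 + 1/5*3/10, 0/1 + 1/5*3/5) = [3/50, 3/25)
  'e': [0/1 + 1/5*3/5, 0/1 + 1/5*1/1) = [3/25, 1/5)
  emit 'c', narrow to [1/25, 3/50)
Step 3: interval [1/25, 3/50), width = 3/50 - 1/25 = 1/50
  'd': [1/25 + 1/50*0/1, 1/25 + 1/50*1/5) = [1/25, 11/250)
  'c': [1/25 + 1/50*1/5, 1/25 + 1/50*3/10) = [11/250, 23/500) <- contains code 57/1250
  'b': [1/25 + 1/50*3/10, 1/25 + 1/50*3/5) = [23/500, 13/250)
  'e': [1/25 + 1/50*3/5, 1/25 + 1/50*1/1) = [13/250, 3/50)
  emit 'c', narrow to [11/250, 23/500)

Answer: 11/250 23/500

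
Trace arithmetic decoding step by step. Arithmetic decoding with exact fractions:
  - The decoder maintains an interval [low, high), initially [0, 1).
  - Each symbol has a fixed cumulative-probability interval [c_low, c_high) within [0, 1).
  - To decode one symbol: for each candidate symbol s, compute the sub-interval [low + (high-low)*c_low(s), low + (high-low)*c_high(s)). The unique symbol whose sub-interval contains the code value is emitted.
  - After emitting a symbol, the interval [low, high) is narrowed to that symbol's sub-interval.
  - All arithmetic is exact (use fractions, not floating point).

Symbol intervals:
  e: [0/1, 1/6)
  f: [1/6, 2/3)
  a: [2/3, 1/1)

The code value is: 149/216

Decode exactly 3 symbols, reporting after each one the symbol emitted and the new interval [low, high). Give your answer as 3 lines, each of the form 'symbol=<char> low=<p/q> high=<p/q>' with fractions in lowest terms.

Answer: symbol=a low=2/3 high=1/1
symbol=e low=2/3 high=13/18
symbol=f low=73/108 high=19/27

Derivation:
Step 1: interval [0/1, 1/1), width = 1/1 - 0/1 = 1/1
  'e': [0/1 + 1/1*0/1, 0/1 + 1/1*1/6) = [0/1, 1/6)
  'f': [0/1 + 1/1*1/6, 0/1 + 1/1*2/3) = [1/6, 2/3)
  'a': [0/1 + 1/1*2/3, 0/1 + 1/1*1/1) = [2/3, 1/1) <- contains code 149/216
  emit 'a', narrow to [2/3, 1/1)
Step 2: interval [2/3, 1/1), width = 1/1 - 2/3 = 1/3
  'e': [2/3 + 1/3*0/1, 2/3 + 1/3*1/6) = [2/3, 13/18) <- contains code 149/216
  'f': [2/3 + 1/3*1/6, 2/3 + 1/3*2/3) = [13/18, 8/9)
  'a': [2/3 + 1/3*2/3, 2/3 + 1/3*1/1) = [8/9, 1/1)
  emit 'e', narrow to [2/3, 13/18)
Step 3: interval [2/3, 13/18), width = 13/18 - 2/3 = 1/18
  'e': [2/3 + 1/18*0/1, 2/3 + 1/18*1/6) = [2/3, 73/108)
  'f': [2/3 + 1/18*1/6, 2/3 + 1/18*2/3) = [73/108, 19/27) <- contains code 149/216
  'a': [2/3 + 1/18*2/3, 2/3 + 1/18*1/1) = [19/27, 13/18)
  emit 'f', narrow to [73/108, 19/27)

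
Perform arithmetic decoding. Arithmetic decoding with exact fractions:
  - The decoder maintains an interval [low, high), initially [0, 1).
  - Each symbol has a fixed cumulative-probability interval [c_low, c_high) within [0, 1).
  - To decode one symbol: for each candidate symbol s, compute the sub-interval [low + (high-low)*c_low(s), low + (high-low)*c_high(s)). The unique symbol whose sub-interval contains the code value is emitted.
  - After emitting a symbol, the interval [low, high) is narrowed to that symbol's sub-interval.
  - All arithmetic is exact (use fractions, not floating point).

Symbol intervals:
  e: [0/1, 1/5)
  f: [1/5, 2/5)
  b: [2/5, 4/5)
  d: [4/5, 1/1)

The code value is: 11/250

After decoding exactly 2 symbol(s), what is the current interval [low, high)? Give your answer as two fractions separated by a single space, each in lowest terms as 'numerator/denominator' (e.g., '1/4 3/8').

Step 1: interval [0/1, 1/1), width = 1/1 - 0/1 = 1/1
  'e': [0/1 + 1/1*0/1, 0/1 + 1/1*1/5) = [0/1, 1/5) <- contains code 11/250
  'f': [0/1 + 1/1*1/5, 0/1 + 1/1*2/5) = [1/5, 2/5)
  'b': [0/1 + 1/1*2/5, 0/1 + 1/1*4/5) = [2/5, 4/5)
  'd': [0/1 + 1/1*4/5, 0/1 + 1/1*1/1) = [4/5, 1/1)
  emit 'e', narrow to [0/1, 1/5)
Step 2: interval [0/1, 1/5), width = 1/5 - 0/1 = 1/5
  'e': [0/1 + 1/5*0/1, 0/1 + 1/5*1/5) = [0/1, 1/25)
  'f': [0/1 + 1/5*1/5, 0/1 + 1/5*2/5) = [1/25, 2/25) <- contains code 11/250
  'b': [0/1 + 1/5*2/5, 0/1 + 1/5*4/5) = [2/25, 4/25)
  'd': [0/1 + 1/5*4/5, 0/1 + 1/5*1/1) = [4/25, 1/5)
  emit 'f', narrow to [1/25, 2/25)

Answer: 1/25 2/25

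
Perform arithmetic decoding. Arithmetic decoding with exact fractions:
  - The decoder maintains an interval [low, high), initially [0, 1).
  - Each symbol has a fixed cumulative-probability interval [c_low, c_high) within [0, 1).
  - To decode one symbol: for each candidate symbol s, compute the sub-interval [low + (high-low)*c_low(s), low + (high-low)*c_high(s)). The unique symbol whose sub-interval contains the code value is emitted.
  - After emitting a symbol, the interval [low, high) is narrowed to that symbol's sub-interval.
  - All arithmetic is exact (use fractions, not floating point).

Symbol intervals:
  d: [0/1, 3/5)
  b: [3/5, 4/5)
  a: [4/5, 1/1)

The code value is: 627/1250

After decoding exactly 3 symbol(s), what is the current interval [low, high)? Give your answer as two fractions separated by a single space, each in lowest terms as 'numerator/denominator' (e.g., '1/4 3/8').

Answer: 12/25 69/125

Derivation:
Step 1: interval [0/1, 1/1), width = 1/1 - 0/1 = 1/1
  'd': [0/1 + 1/1*0/1, 0/1 + 1/1*3/5) = [0/1, 3/5) <- contains code 627/1250
  'b': [0/1 + 1/1*3/5, 0/1 + 1/1*4/5) = [3/5, 4/5)
  'a': [0/1 + 1/1*4/5, 0/1 + 1/1*1/1) = [4/5, 1/1)
  emit 'd', narrow to [0/1, 3/5)
Step 2: interval [0/1, 3/5), width = 3/5 - 0/1 = 3/5
  'd': [0/1 + 3/5*0/1, 0/1 + 3/5*3/5) = [0/1, 9/25)
  'b': [0/1 + 3/5*3/5, 0/1 + 3/5*4/5) = [9/25, 12/25)
  'a': [0/1 + 3/5*4/5, 0/1 + 3/5*1/1) = [12/25, 3/5) <- contains code 627/1250
  emit 'a', narrow to [12/25, 3/5)
Step 3: interval [12/25, 3/5), width = 3/5 - 12/25 = 3/25
  'd': [12/25 + 3/25*0/1, 12/25 + 3/25*3/5) = [12/25, 69/125) <- contains code 627/1250
  'b': [12/25 + 3/25*3/5, 12/25 + 3/25*4/5) = [69/125, 72/125)
  'a': [12/25 + 3/25*4/5, 12/25 + 3/25*1/1) = [72/125, 3/5)
  emit 'd', narrow to [12/25, 69/125)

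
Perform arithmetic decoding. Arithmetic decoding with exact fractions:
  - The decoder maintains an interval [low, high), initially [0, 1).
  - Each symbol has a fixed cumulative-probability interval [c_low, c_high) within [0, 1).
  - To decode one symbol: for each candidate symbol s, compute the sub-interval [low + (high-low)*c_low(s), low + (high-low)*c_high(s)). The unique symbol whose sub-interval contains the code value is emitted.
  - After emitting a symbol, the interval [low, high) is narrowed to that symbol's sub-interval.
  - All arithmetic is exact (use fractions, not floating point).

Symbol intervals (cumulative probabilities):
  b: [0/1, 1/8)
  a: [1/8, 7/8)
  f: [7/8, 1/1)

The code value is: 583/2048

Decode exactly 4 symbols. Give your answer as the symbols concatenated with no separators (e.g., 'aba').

Answer: aabf

Derivation:
Step 1: interval [0/1, 1/1), width = 1/1 - 0/1 = 1/1
  'b': [0/1 + 1/1*0/1, 0/1 + 1/1*1/8) = [0/1, 1/8)
  'a': [0/1 + 1/1*1/8, 0/1 + 1/1*7/8) = [1/8, 7/8) <- contains code 583/2048
  'f': [0/1 + 1/1*7/8, 0/1 + 1/1*1/1) = [7/8, 1/1)
  emit 'a', narrow to [1/8, 7/8)
Step 2: interval [1/8, 7/8), width = 7/8 - 1/8 = 3/4
  'b': [1/8 + 3/4*0/1, 1/8 + 3/4*1/8) = [1/8, 7/32)
  'a': [1/8 + 3/4*1/8, 1/8 + 3/4*7/8) = [7/32, 25/32) <- contains code 583/2048
  'f': [1/8 + 3/4*7/8, 1/8 + 3/4*1/1) = [25/32, 7/8)
  emit 'a', narrow to [7/32, 25/32)
Step 3: interval [7/32, 25/32), width = 25/32 - 7/32 = 9/16
  'b': [7/32 + 9/16*0/1, 7/32 + 9/16*1/8) = [7/32, 37/128) <- contains code 583/2048
  'a': [7/32 + 9/16*1/8, 7/32 + 9/16*7/8) = [37/128, 91/128)
  'f': [7/32 + 9/16*7/8, 7/32 + 9/16*1/1) = [91/128, 25/32)
  emit 'b', narrow to [7/32, 37/128)
Step 4: interval [7/32, 37/128), width = 37/128 - 7/32 = 9/128
  'b': [7/32 + 9/128*0/1, 7/32 + 9/128*1/8) = [7/32, 233/1024)
  'a': [7/32 + 9/128*1/8, 7/32 + 9/128*7/8) = [233/1024, 287/1024)
  'f': [7/32 + 9/128*7/8, 7/32 + 9/128*1/1) = [287/1024, 37/128) <- contains code 583/2048
  emit 'f', narrow to [287/1024, 37/128)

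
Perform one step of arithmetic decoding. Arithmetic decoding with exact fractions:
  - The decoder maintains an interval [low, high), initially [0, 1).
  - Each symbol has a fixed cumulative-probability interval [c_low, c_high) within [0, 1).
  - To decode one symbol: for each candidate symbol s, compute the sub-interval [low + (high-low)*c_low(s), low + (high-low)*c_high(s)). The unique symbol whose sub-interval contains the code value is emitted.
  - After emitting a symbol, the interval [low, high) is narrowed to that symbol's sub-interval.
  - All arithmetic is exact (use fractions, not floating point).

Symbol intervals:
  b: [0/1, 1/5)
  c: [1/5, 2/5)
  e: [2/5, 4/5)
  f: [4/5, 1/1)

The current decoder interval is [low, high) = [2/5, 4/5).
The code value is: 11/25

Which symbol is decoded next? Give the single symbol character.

Answer: b

Derivation:
Interval width = high − low = 4/5 − 2/5 = 2/5
Scaled code = (code − low) / width = (11/25 − 2/5) / 2/5 = 1/10
  b: [0/1, 1/5) ← scaled code falls here ✓
  c: [1/5, 2/5) 
  e: [2/5, 4/5) 
  f: [4/5, 1/1) 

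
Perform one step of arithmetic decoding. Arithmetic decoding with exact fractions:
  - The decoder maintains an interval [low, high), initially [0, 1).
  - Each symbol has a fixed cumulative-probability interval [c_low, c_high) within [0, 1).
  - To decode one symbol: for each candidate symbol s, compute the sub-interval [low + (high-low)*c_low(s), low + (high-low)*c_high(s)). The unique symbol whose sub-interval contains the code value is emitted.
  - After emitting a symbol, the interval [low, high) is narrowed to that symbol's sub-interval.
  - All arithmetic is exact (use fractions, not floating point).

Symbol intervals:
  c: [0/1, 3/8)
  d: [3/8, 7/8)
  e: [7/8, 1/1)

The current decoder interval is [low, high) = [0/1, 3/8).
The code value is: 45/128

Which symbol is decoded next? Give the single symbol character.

Interval width = high − low = 3/8 − 0/1 = 3/8
Scaled code = (code − low) / width = (45/128 − 0/1) / 3/8 = 15/16
  c: [0/1, 3/8) 
  d: [3/8, 7/8) 
  e: [7/8, 1/1) ← scaled code falls here ✓

Answer: e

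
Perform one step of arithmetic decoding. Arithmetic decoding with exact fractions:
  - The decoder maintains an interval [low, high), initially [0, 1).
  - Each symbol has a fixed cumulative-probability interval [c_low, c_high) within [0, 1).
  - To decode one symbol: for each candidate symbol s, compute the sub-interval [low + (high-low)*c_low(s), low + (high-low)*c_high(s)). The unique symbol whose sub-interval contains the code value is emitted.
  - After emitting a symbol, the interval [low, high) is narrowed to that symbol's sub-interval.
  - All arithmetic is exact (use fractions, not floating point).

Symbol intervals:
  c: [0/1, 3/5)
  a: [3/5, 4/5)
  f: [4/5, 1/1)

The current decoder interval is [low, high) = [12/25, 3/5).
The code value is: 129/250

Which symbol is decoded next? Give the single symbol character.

Interval width = high − low = 3/5 − 12/25 = 3/25
Scaled code = (code − low) / width = (129/250 − 12/25) / 3/25 = 3/10
  c: [0/1, 3/5) ← scaled code falls here ✓
  a: [3/5, 4/5) 
  f: [4/5, 1/1) 

Answer: c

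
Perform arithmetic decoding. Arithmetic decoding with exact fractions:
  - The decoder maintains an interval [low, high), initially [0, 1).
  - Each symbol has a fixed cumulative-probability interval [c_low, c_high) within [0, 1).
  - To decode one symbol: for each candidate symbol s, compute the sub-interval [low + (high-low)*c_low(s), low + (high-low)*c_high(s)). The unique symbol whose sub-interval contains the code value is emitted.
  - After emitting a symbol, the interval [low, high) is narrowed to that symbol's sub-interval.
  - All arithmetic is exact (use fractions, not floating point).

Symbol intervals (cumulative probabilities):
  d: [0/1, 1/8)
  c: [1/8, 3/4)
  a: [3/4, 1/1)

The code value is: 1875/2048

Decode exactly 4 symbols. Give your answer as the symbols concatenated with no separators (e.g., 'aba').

Step 1: interval [0/1, 1/1), width = 1/1 - 0/1 = 1/1
  'd': [0/1 + 1/1*0/1, 0/1 + 1/1*1/8) = [0/1, 1/8)
  'c': [0/1 + 1/1*1/8, 0/1 + 1/1*3/4) = [1/8, 3/4)
  'a': [0/1 + 1/1*3/4, 0/1 + 1/1*1/1) = [3/4, 1/1) <- contains code 1875/2048
  emit 'a', narrow to [3/4, 1/1)
Step 2: interval [3/4, 1/1), width = 1/1 - 3/4 = 1/4
  'd': [3/4 + 1/4*0/1, 3/4 + 1/4*1/8) = [3/4, 25/32)
  'c': [3/4 + 1/4*1/8, 3/4 + 1/4*3/4) = [25/32, 15/16) <- contains code 1875/2048
  'a': [3/4 + 1/4*3/4, 3/4 + 1/4*1/1) = [15/16, 1/1)
  emit 'c', narrow to [25/32, 15/16)
Step 3: interval [25/32, 15/16), width = 15/16 - 25/32 = 5/32
  'd': [25/32 + 5/32*0/1, 25/32 + 5/32*1/8) = [25/32, 205/256)
  'c': [25/32 + 5/32*1/8, 25/32 + 5/32*3/4) = [205/256, 115/128)
  'a': [25/32 + 5/32*3/4, 25/32 + 5/32*1/1) = [115/128, 15/16) <- contains code 1875/2048
  emit 'a', narrow to [115/128, 15/16)
Step 4: interval [115/128, 15/16), width = 15/16 - 115/128 = 5/128
  'd': [115/128 + 5/128*0/1, 115/128 + 5/128*1/8) = [115/128, 925/1024)
  'c': [115/128 + 5/128*1/8, 115/128 + 5/128*3/4) = [925/1024, 475/512) <- contains code 1875/2048
  'a': [115/128 + 5/128*3/4, 115/128 + 5/128*1/1) = [475/512, 15/16)
  emit 'c', narrow to [925/1024, 475/512)

Answer: acac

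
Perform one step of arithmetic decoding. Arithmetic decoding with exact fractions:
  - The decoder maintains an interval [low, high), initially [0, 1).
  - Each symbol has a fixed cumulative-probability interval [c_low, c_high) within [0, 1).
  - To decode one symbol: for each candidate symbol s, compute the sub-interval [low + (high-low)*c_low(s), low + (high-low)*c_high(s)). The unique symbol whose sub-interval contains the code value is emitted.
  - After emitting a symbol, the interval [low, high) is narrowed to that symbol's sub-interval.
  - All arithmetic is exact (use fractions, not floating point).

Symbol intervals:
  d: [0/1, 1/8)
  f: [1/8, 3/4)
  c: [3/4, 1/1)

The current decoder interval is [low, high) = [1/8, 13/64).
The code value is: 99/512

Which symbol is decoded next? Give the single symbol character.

Interval width = high − low = 13/64 − 1/8 = 5/64
Scaled code = (code − low) / width = (99/512 − 1/8) / 5/64 = 7/8
  d: [0/1, 1/8) 
  f: [1/8, 3/4) 
  c: [3/4, 1/1) ← scaled code falls here ✓

Answer: c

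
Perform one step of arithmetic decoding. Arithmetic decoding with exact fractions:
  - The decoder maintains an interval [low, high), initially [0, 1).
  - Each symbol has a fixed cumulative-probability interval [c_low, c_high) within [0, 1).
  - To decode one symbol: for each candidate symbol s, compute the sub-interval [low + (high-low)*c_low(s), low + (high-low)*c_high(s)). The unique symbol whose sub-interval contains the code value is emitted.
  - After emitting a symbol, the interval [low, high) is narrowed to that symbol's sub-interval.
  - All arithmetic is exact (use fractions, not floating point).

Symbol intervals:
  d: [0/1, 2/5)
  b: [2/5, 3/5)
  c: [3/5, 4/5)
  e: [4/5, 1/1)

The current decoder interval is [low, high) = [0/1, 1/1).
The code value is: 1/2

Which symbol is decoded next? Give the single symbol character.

Interval width = high − low = 1/1 − 0/1 = 1/1
Scaled code = (code − low) / width = (1/2 − 0/1) / 1/1 = 1/2
  d: [0/1, 2/5) 
  b: [2/5, 3/5) ← scaled code falls here ✓
  c: [3/5, 4/5) 
  e: [4/5, 1/1) 

Answer: b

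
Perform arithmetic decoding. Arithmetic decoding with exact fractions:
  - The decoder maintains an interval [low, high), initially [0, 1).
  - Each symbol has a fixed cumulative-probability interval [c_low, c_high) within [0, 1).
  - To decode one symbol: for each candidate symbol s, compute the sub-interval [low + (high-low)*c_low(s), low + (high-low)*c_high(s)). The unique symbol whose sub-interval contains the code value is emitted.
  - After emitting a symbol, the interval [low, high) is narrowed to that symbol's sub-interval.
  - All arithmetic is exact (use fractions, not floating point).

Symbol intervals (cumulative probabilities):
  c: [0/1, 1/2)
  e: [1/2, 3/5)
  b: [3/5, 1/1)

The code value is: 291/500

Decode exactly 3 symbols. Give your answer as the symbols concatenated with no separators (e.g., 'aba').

Step 1: interval [0/1, 1/1), width = 1/1 - 0/1 = 1/1
  'c': [0/1 + 1/1*0/1, 0/1 + 1/1*1/2) = [0/1, 1/2)
  'e': [0/1 + 1/1*1/2, 0/1 + 1/1*3/5) = [1/2, 3/5) <- contains code 291/500
  'b': [0/1 + 1/1*3/5, 0/1 + 1/1*1/1) = [3/5, 1/1)
  emit 'e', narrow to [1/2, 3/5)
Step 2: interval [1/2, 3/5), width = 3/5 - 1/2 = 1/10
  'c': [1/2 + 1/10*0/1, 1/2 + 1/10*1/2) = [1/2, 11/20)
  'e': [1/2 + 1/10*1/2, 1/2 + 1/10*3/5) = [11/20, 14/25)
  'b': [1/2 + 1/10*3/5, 1/2 + 1/10*1/1) = [14/25, 3/5) <- contains code 291/500
  emit 'b', narrow to [14/25, 3/5)
Step 3: interval [14/25, 3/5), width = 3/5 - 14/25 = 1/25
  'c': [14/25 + 1/25*0/1, 14/25 + 1/25*1/2) = [14/25, 29/50)
  'e': [14/25 + 1/25*1/2, 14/25 + 1/25*3/5) = [29/50, 73/125) <- contains code 291/500
  'b': [14/25 + 1/25*3/5, 14/25 + 1/25*1/1) = [73/125, 3/5)
  emit 'e', narrow to [29/50, 73/125)

Answer: ebe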